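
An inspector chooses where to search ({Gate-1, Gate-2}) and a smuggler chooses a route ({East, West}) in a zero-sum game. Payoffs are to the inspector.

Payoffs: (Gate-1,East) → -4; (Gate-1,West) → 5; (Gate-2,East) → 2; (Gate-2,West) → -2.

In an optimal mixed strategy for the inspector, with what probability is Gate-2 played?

Row minima: Gate-1 → -4, Gate-2 → -2; maximin = -2.
Column maxima: East → 2, West → 5; minimax = 2.
-2 ≠ 2, so there is no saddle point; optimal play is mixed.
Let the inspector play Gate-1 with probability p. Expected payoff against East: (-4)p + 2(1−p) = −6p + 2; against West: 5p + (-2)(1−p) = 7p − 2.
Setting these equal: −6p + 2 = 7p − 2 ⇒ −13p = -4 ⇒ p = 4/13, and the value is (-6)·(4/13) + 2 = 2/13.
For the smuggler: with q = P(East), equating Gate-1's and Gate-2's payoffs gives −9q + 5 = 4q − 2 ⇒ q = 7/13.

9/13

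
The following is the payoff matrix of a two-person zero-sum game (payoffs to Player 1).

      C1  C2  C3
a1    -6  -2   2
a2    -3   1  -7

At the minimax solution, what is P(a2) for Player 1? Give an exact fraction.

2/3

Row minima: a1 → -6, a2 → -7; maximin = -6.
Column maxima: C1 → -3, C2 → 1, C3 → 2; minimax = -3.
-6 ≠ -3, so there is no saddle point; optimal play is mixed.
C2 is strictly dominated by C1 (it gives Player 1 strictly more in every row), so Player 2 never plays it.
On the remaining 2×2 (a1, a2 vs C1, C3):
Let Player 1 play a1 with probability p. Expected payoff against C1: (-6)p + (-3)(1−p) = −3p − 3; against C3: 2p + (-7)(1−p) = 9p − 7.
Setting these equal: −3p − 3 = 9p − 7 ⇒ −12p = -4 ⇒ p = 1/3, and the value is (-3)·(1/3) − 3 = -4.
For Player 2: with q = P(C1), equating a1's and a2's payoffs gives −8q + 2 = 4q − 7 ⇒ q = 3/4.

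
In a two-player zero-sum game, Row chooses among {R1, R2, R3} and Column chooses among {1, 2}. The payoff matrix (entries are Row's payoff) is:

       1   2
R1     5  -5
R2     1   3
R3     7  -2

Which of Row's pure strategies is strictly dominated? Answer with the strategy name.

R1

R3 gives a strictly higher payoff than R1 against every column: 7 > 5, -2 > -5.
So R1 is strictly dominated and Row never plays it.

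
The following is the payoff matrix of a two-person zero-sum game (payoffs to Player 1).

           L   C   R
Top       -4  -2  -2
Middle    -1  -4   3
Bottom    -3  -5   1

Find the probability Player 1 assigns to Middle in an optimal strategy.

Row minima: Top → -4, Middle → -4, Bottom → -5; maximin = -4.
Column maxima: L → -1, C → -2, R → 3; minimax = -2.
-4 ≠ -2, so there is no saddle point; optimal play is mixed.
Bottom is strictly dominated by Middle, so Player 1 never plays it.
R is strictly dominated by L (it gives Player 1 strictly more in every row), so Player 2 never plays it.
On the remaining 2×2 (Top, Middle vs L, C):
Let Player 1 play Top with probability p. Expected payoff against L: (-4)p + (-1)(1−p) = −3p − 1; against C: (-2)p + (-4)(1−p) = 2p − 4.
Setting these equal: −3p − 1 = 2p − 4 ⇒ −5p = -3 ⇒ p = 3/5, and the value is (-3)·(3/5) − 1 = -14/5.
For Player 2: with q = P(L), equating Top's and Middle's payoffs gives −2q − 2 = 3q − 4 ⇒ q = 2/5.

2/5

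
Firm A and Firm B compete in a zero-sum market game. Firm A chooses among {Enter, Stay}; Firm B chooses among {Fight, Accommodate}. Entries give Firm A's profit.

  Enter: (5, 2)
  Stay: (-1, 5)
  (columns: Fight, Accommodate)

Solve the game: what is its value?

3

Row minima: Enter → 2, Stay → -1; maximin = 2.
Column maxima: Fight → 5, Accommodate → 5; minimax = 5.
2 ≠ 5, so there is no saddle point; optimal play is mixed.
Let Firm A play Enter with probability p. Expected payoff against Fight: 5p + (-1)(1−p) = 6p − 1; against Accommodate: 2p + 5(1−p) = −3p + 5.
Setting these equal: 6p − 1 = −3p + 5 ⇒ 9p = 6 ⇒ p = 2/3, and the value is (6)·(2/3) − 1 = 3.
For Firm B: with q = P(Fight), equating Enter's and Stay's payoffs gives 3q + 2 = −6q + 5 ⇒ q = 1/3.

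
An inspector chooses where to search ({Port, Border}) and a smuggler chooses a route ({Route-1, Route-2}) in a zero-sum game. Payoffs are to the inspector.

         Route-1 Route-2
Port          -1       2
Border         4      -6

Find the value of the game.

Row minima: Port → -1, Border → -6; maximin = -1.
Column maxima: Route-1 → 4, Route-2 → 2; minimax = 2.
-1 ≠ 2, so there is no saddle point; optimal play is mixed.
Let the inspector play Port with probability p. Expected payoff against Route-1: (-1)p + 4(1−p) = −5p + 4; against Route-2: 2p + (-6)(1−p) = 8p − 6.
Setting these equal: −5p + 4 = 8p − 6 ⇒ −13p = -10 ⇒ p = 10/13, and the value is (-5)·(10/13) + 4 = 2/13.
For the smuggler: with q = P(Route-1), equating Port's and Border's payoffs gives −3q + 2 = 10q − 6 ⇒ q = 8/13.

2/13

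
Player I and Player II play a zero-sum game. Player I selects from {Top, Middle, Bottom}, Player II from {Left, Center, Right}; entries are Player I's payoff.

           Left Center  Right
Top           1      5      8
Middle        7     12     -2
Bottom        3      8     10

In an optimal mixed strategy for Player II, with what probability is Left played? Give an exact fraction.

Row minima: Top → 1, Middle → -2, Bottom → 3; maximin = 3.
Column maxima: Left → 7, Center → 12, Right → 10; minimax = 7.
3 ≠ 7, so there is no saddle point; optimal play is mixed.
Top is strictly dominated by Bottom, so Player I never plays it.
Center is strictly dominated by Left (it gives Player I strictly more in every row), so Player II never plays it.
On the remaining 2×2 (Middle, Bottom vs Left, Right):
Let Player I play Middle with probability p. Expected payoff against Left: 7p + 3(1−p) = 4p + 3; against Right: (-2)p + 10(1−p) = −12p + 10.
Setting these equal: 4p + 3 = −12p + 10 ⇒ 16p = 7 ⇒ p = 7/16, and the value is (4)·(7/16) + 3 = 19/4.
For Player II: with q = P(Left), equating Middle's and Bottom's payoffs gives 9q − 2 = −7q + 10 ⇒ q = 3/4.

3/4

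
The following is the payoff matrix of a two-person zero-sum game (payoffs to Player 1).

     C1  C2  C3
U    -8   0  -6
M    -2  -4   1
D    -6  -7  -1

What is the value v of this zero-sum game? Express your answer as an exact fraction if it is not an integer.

Row minima: U → -8, M → -4, D → -7; maximin = -4.
Column maxima: C1 → -2, C2 → 0, C3 → 1; minimax = -2.
-4 ≠ -2, so there is no saddle point; optimal play is mixed.
D is strictly dominated by M, so Player 1 never plays it.
C3 is strictly dominated by C1 (it gives Player 1 strictly more in every row), so Player 2 never plays it.
On the remaining 2×2 (U, M vs C1, C2):
Let Player 1 play U with probability p. Expected payoff against C1: (-8)p + (-2)(1−p) = −6p − 2; against C2: 0p + (-4)(1−p) = 4p − 4.
Setting these equal: −6p − 2 = 4p − 4 ⇒ −10p = -2 ⇒ p = 1/5, and the value is (-6)·(1/5) − 2 = -16/5.
For Player 2: with q = P(C1), equating U's and M's payoffs gives −8q = 2q − 4 ⇒ q = 2/5.

-16/5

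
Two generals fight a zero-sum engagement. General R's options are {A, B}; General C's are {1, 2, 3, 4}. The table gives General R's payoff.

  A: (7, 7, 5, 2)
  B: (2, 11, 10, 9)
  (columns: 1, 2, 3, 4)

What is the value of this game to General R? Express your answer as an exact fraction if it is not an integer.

Row minima: A → 2, B → 2; maximin = 2.
Column maxima: 1 → 7, 2 → 11, 3 → 10, 4 → 9; minimax = 7.
2 ≠ 7, so there is no saddle point; optimal play is mixed.
2 is strictly dominated by 3 (it gives General R strictly more in every row), so General C never plays it.
3 is strictly dominated by 4 (it gives General R strictly more in every row), so General C never plays it.
On the remaining 2×2 (A, B vs 1, 4):
Let General R play A with probability p. Expected payoff against 1: 7p + 2(1−p) = 5p + 2; against 4: 2p + 9(1−p) = −7p + 9.
Setting these equal: 5p + 2 = −7p + 9 ⇒ 12p = 7 ⇒ p = 7/12, and the value is (5)·(7/12) + 2 = 59/12.
For General C: with q = P(1), equating A's and B's payoffs gives 5q + 2 = −7q + 9 ⇒ q = 7/12.

59/12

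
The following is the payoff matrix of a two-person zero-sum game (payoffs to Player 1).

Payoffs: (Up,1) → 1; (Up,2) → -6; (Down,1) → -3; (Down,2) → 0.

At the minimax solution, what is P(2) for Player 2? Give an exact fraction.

2/5

Row minima: Up → -6, Down → -3; maximin = -3.
Column maxima: 1 → 1, 2 → 0; minimax = 0.
-3 ≠ 0, so there is no saddle point; optimal play is mixed.
Let Player 1 play Up with probability p. Expected payoff against 1: 1p + (-3)(1−p) = 4p − 3; against 2: (-6)p + 0(1−p) = −6p.
Setting these equal: 4p − 3 = −6p ⇒ 10p = 3 ⇒ p = 3/10, and the value is (4)·(3/10) − 3 = -9/5.
For Player 2: with q = P(1), equating Up's and Down's payoffs gives 7q − 6 = −3q ⇒ q = 3/5.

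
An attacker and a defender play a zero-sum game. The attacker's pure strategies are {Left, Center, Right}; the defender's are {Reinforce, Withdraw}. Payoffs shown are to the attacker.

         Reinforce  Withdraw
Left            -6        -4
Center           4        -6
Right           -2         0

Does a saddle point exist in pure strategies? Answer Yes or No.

No

Row minima: Left → -6, Center → -6, Right → -2; maximin = -2.
Column maxima: Reinforce → 4, Withdraw → 0; minimax = 0.
-2 ≠ 0, so no pure-strategy equilibrium exists.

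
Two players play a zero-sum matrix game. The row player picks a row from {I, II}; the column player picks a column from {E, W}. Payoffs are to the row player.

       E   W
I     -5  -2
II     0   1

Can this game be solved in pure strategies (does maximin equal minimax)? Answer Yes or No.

Yes

Row minima: I → -5, II → 0; maximin = 0.
Column maxima: E → 0, W → 1; minimax = 0.
maximin = minimax = 0, so a saddle point exists.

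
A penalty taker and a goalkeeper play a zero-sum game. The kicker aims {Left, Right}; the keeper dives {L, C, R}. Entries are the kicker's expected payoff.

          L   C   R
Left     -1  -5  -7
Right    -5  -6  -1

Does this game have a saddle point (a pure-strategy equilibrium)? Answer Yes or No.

No

Row minima: Left → -7, Right → -6; maximin = -6.
Column maxima: L → -1, C → -5, R → -1; minimax = -5.
-6 ≠ -5, so no pure-strategy equilibrium exists.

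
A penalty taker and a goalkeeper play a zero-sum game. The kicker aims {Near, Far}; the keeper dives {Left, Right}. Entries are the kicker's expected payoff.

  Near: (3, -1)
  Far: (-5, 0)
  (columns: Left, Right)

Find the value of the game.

-5/9

Row minima: Near → -1, Far → -5; maximin = -1.
Column maxima: Left → 3, Right → 0; minimax = 0.
-1 ≠ 0, so there is no saddle point; optimal play is mixed.
Let the kicker play Near with probability p. Expected payoff against Left: 3p + (-5)(1−p) = 8p − 5; against Right: (-1)p + 0(1−p) = −p.
Setting these equal: 8p − 5 = −p ⇒ 9p = 5 ⇒ p = 5/9, and the value is (8)·(5/9) − 5 = -5/9.
For the keeper: with q = P(Left), equating Near's and Far's payoffs gives 4q − 1 = −5q ⇒ q = 1/9.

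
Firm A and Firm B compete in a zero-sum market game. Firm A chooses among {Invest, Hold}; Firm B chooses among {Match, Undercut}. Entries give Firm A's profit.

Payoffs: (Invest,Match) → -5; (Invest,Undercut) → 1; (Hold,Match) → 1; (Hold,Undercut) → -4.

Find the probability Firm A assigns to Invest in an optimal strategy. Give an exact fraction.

5/11

Row minima: Invest → -5, Hold → -4; maximin = -4.
Column maxima: Match → 1, Undercut → 1; minimax = 1.
-4 ≠ 1, so there is no saddle point; optimal play is mixed.
Let Firm A play Invest with probability p. Expected payoff against Match: (-5)p + 1(1−p) = −6p + 1; against Undercut: 1p + (-4)(1−p) = 5p − 4.
Setting these equal: −6p + 1 = 5p − 4 ⇒ −11p = -5 ⇒ p = 5/11, and the value is (-6)·(5/11) + 1 = -19/11.
For Firm B: with q = P(Match), equating Invest's and Hold's payoffs gives −6q + 1 = 5q − 4 ⇒ q = 5/11.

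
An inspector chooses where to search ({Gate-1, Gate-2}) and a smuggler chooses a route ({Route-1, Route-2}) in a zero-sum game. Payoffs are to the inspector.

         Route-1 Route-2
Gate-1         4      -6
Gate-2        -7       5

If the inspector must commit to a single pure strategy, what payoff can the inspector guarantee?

Row minima: Gate-1 → -6, Gate-2 → -7.
The best of these is -6.

-6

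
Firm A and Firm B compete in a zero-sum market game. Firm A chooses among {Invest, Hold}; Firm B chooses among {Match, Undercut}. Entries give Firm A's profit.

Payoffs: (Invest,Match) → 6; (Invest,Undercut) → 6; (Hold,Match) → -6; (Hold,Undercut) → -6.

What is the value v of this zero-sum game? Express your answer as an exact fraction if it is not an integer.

6

Row minima: Invest → 6, Hold → -6; maximin = 6.
Column maxima: Match → 6, Undercut → 6; minimax = 6.
Since maximin = minimax = 6, there is a saddle point and the value is 6.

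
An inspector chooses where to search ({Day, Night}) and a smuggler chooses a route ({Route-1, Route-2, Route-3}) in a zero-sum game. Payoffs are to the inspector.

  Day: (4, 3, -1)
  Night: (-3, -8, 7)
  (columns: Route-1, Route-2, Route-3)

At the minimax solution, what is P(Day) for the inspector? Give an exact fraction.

Row minima: Day → -1, Night → -8; maximin = -1.
Column maxima: Route-1 → 4, Route-2 → 3, Route-3 → 7; minimax = 3.
-1 ≠ 3, so there is no saddle point; optimal play is mixed.
Route-1 is strictly dominated by Route-2 (it gives the inspector strictly more in every row), so the smuggler never plays it.
On the remaining 2×2 (Day, Night vs Route-2, Route-3):
Let the inspector play Day with probability p. Expected payoff against Route-2: 3p + (-8)(1−p) = 11p − 8; against Route-3: (-1)p + 7(1−p) = −8p + 7.
Setting these equal: 11p − 8 = −8p + 7 ⇒ 19p = 15 ⇒ p = 15/19, and the value is (11)·(15/19) − 8 = 13/19.
For the smuggler: with q = P(Route-2), equating Day's and Night's payoffs gives 4q − 1 = −15q + 7 ⇒ q = 8/19.

15/19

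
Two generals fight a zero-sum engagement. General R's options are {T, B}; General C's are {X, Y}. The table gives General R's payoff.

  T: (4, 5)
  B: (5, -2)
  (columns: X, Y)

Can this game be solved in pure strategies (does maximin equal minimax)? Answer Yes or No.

No

Row minima: T → 4, B → -2; maximin = 4.
Column maxima: X → 5, Y → 5; minimax = 5.
4 ≠ 5, so no pure-strategy equilibrium exists.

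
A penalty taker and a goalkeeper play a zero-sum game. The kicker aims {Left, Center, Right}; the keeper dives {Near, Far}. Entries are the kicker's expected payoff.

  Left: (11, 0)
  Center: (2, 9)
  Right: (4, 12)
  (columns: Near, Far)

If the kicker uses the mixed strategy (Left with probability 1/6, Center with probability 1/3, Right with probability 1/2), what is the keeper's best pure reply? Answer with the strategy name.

Near

If the keeper plays Near, the kicker's expected payoff is (1/6)·11 + (1/3)·2 + (1/2)·4 = 9/2.
If the keeper plays Far, the kicker's expected payoff is (1/6)·0 + (1/3)·9 + (1/2)·12 = 9.
The keeper minimizes the kicker's payoff; the smallest is 9/2, so the best response is Near.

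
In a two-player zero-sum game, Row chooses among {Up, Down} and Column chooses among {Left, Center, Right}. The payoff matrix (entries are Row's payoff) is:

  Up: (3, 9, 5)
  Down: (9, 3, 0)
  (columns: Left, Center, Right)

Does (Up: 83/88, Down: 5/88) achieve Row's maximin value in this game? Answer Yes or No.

Against Left this mix gives (83/88)·3 + (5/88)·9 = 147/44.
Against Center this mix gives (83/88)·9 + (5/88)·3 = 381/44.
Against Right this mix gives (83/88)·5 + (5/88)·0 = 415/88.
Column will play Left, holding Row to 147/44. Shifting weight toward the row that does better against Left would raise this floor (the equalizing mix achieves 45/11 against both Left and Right), so the proposed strategy is not optimal.

No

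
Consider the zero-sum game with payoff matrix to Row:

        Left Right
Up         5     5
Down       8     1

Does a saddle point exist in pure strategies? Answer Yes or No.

Yes

Row minima: Up → 5, Down → 1; maximin = 5.
Column maxima: Left → 8, Right → 5; minimax = 5.
maximin = minimax = 5, so a saddle point exists.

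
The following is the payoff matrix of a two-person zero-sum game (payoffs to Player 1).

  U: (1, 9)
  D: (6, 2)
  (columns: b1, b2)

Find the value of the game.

13/3

Row minima: U → 1, D → 2; maximin = 2.
Column maxima: b1 → 6, b2 → 9; minimax = 6.
2 ≠ 6, so there is no saddle point; optimal play is mixed.
Let Player 1 play U with probability p. Expected payoff against b1: 1p + 6(1−p) = −5p + 6; against b2: 9p + 2(1−p) = 7p + 2.
Setting these equal: −5p + 6 = 7p + 2 ⇒ −12p = -4 ⇒ p = 1/3, and the value is (-5)·(1/3) + 6 = 13/3.
For Player 2: with q = P(b1), equating U's and D's payoffs gives −8q + 9 = 4q + 2 ⇒ q = 7/12.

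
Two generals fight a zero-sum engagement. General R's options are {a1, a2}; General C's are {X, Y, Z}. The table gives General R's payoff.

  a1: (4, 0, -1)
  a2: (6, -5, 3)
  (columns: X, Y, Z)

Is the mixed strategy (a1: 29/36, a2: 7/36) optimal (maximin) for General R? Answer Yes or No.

No

Against X this mix gives (29/36)·4 + (7/36)·6 = 79/18.
Against Y this mix gives (29/36)·0 + (7/36)·(-5) = -35/36.
Against Z this mix gives (29/36)·(-1) + (7/36)·3 = -2/9.
General C will play Y, holding General R to -35/36. Shifting weight toward the row that does better against Y would raise this floor (the equalizing mix achieves -5/9 against both Y and Z), so the proposed strategy is not optimal.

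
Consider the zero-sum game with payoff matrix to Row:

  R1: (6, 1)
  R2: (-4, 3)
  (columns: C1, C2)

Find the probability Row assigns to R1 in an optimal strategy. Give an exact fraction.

7/12

Row minima: R1 → 1, R2 → -4; maximin = 1.
Column maxima: C1 → 6, C2 → 3; minimax = 3.
1 ≠ 3, so there is no saddle point; optimal play is mixed.
Let Row play R1 with probability p. Expected payoff against C1: 6p + (-4)(1−p) = 10p − 4; against C2: 1p + 3(1−p) = −2p + 3.
Setting these equal: 10p − 4 = −2p + 3 ⇒ 12p = 7 ⇒ p = 7/12, and the value is (10)·(7/12) − 4 = 11/6.
For Column: with q = P(C1), equating R1's and R2's payoffs gives 5q + 1 = −7q + 3 ⇒ q = 1/6.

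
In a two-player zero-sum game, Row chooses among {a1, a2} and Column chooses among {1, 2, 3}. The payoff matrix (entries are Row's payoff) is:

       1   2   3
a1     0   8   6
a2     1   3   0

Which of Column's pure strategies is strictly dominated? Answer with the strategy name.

2

1 holds Row's payoff strictly below 2 in every row: 0 < 8, 1 < 3.
So 2 is strictly dominated for Column.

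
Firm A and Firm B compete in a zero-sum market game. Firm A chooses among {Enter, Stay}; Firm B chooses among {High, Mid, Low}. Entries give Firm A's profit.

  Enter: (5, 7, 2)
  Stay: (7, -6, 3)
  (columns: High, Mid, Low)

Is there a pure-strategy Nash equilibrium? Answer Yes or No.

Row minima: Enter → 2, Stay → -6; maximin = 2.
Column maxima: High → 7, Mid → 7, Low → 3; minimax = 3.
2 ≠ 3, so no pure-strategy equilibrium exists.

No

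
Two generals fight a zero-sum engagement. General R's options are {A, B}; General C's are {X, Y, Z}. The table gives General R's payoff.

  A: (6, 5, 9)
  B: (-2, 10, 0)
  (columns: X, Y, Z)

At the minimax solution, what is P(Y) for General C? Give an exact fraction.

Row minima: A → 5, B → -2; maximin = 5.
Column maxima: X → 6, Y → 10, Z → 9; minimax = 6.
5 ≠ 6, so there is no saddle point; optimal play is mixed.
Z is strictly dominated by X (it gives General R strictly more in every row), so General C never plays it.
On the remaining 2×2 (A, B vs X, Y):
Let General R play A with probability p. Expected payoff against X: 6p + (-2)(1−p) = 8p − 2; against Y: 5p + 10(1−p) = −5p + 10.
Setting these equal: 8p − 2 = −5p + 10 ⇒ 13p = 12 ⇒ p = 12/13, and the value is (8)·(12/13) − 2 = 70/13.
For General C: with q = P(X), equating A's and B's payoffs gives q + 5 = −12q + 10 ⇒ q = 5/13.

8/13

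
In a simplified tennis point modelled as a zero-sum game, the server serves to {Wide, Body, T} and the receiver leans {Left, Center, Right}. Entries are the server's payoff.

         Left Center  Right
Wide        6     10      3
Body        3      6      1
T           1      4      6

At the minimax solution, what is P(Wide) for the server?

5/8

Row minima: Wide → 3, Body → 1, T → 1; maximin = 3.
Column maxima: Left → 6, Center → 10, Right → 6; minimax = 6.
3 ≠ 6, so there is no saddle point; optimal play is mixed.
Body is strictly dominated by Wide, so the server never plays it.
Center is strictly dominated by Left (it gives the server strictly more in every row), so the receiver never plays it.
On the remaining 2×2 (Wide, T vs Left, Right):
Let the server play Wide with probability p. Expected payoff against Left: 6p + 1(1−p) = 5p + 1; against Right: 3p + 6(1−p) = −3p + 6.
Setting these equal: 5p + 1 = −3p + 6 ⇒ 8p = 5 ⇒ p = 5/8, and the value is (5)·(5/8) + 1 = 33/8.
For the receiver: with q = P(Left), equating Wide's and T's payoffs gives 3q + 3 = −5q + 6 ⇒ q = 3/8.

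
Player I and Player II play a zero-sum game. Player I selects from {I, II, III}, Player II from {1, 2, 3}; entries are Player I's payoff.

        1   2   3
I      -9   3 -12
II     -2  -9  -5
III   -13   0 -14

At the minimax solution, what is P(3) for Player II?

Row minima: I → -12, II → -9, III → -14; maximin = -9.
Column maxima: 1 → -2, 2 → 3, 3 → -5; minimax = -5.
-9 ≠ -5, so there is no saddle point; optimal play is mixed.
III is strictly dominated by I, so Player I never plays it.
1 is strictly dominated by 3 (it gives Player I strictly more in every row), so Player II never plays it.
On the remaining 2×2 (I, II vs 2, 3):
Let Player I play I with probability p. Expected payoff against 2: 3p + (-9)(1−p) = 12p − 9; against 3: (-12)p + (-5)(1−p) = −7p − 5.
Setting these equal: 12p − 9 = −7p − 5 ⇒ 19p = 4 ⇒ p = 4/19, and the value is (12)·(4/19) − 9 = -123/19.
For Player II: with q = P(2), equating I's and II's payoffs gives 15q − 12 = −4q − 5 ⇒ q = 7/19.

12/19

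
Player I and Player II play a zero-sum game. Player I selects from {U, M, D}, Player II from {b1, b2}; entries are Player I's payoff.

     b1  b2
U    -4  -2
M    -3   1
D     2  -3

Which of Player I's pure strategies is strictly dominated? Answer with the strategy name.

U

M gives a strictly higher payoff than U against every column: -3 > -4, 1 > -2.
So U is strictly dominated and Player I never plays it.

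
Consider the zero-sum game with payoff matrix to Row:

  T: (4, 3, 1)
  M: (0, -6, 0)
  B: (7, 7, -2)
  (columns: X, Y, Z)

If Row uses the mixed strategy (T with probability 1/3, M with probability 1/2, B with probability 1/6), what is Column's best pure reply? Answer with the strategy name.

Y

If Column plays X, Row's expected payoff is (1/3)·4 + (1/2)·0 + (1/6)·7 = 5/2.
If Column plays Y, Row's expected payoff is (1/3)·3 + (1/2)·(-6) + (1/6)·7 = -5/6.
If Column plays Z, Row's expected payoff is (1/3)·1 + (1/2)·0 + (1/6)·(-2) = 0.
Column minimizes Row's payoff; the smallest is -5/6, so the best response is Y.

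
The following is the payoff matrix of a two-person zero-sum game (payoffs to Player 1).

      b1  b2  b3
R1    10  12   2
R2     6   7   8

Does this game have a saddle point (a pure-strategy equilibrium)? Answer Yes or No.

Row minima: R1 → 2, R2 → 6; maximin = 6.
Column maxima: b1 → 10, b2 → 12, b3 → 8; minimax = 8.
6 ≠ 8, so no pure-strategy equilibrium exists.

No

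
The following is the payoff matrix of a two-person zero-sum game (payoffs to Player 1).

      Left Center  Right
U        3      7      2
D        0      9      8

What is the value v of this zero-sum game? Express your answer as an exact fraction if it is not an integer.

8/3

Row minima: U → 2, D → 0; maximin = 2.
Column maxima: Left → 3, Center → 9, Right → 8; minimax = 3.
2 ≠ 3, so there is no saddle point; optimal play is mixed.
Center is strictly dominated by Left (it gives Player 1 strictly more in every row), so Player 2 never plays it.
On the remaining 2×2 (U, D vs Left, Right):
Let Player 1 play U with probability p. Expected payoff against Left: 3p + 0(1−p) = 3p; against Right: 2p + 8(1−p) = −6p + 8.
Setting these equal: 3p = −6p + 8 ⇒ 9p = 8 ⇒ p = 8/9, and the value is (3)·(8/9) = 8/3.
For Player 2: with q = P(Left), equating U's and D's payoffs gives q + 2 = −8q + 8 ⇒ q = 2/3.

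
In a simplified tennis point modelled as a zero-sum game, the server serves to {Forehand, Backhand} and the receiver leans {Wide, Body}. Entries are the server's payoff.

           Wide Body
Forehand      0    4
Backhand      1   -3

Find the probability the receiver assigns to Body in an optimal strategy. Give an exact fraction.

1/8

Row minima: Forehand → 0, Backhand → -3; maximin = 0.
Column maxima: Wide → 1, Body → 4; minimax = 1.
0 ≠ 1, so there is no saddle point; optimal play is mixed.
Let the server play Forehand with probability p. Expected payoff against Wide: 0p + 1(1−p) = −p + 1; against Body: 4p + (-3)(1−p) = 7p − 3.
Setting these equal: −p + 1 = 7p − 3 ⇒ −8p = -4 ⇒ p = 1/2, and the value is (-1)·(1/2) + 1 = 1/2.
For the receiver: with q = P(Wide), equating Forehand's and Backhand's payoffs gives −4q + 4 = 4q − 3 ⇒ q = 7/8.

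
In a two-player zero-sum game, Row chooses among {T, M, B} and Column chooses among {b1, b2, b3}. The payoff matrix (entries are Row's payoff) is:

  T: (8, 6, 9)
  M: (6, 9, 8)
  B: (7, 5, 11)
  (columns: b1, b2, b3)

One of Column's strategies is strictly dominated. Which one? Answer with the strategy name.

b3

b1 holds Row's payoff strictly below b3 in every row: 8 < 9, 6 < 8, 7 < 11.
So b3 is strictly dominated for Column.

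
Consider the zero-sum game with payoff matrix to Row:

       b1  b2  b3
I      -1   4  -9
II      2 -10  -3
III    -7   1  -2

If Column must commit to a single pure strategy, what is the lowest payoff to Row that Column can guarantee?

Column maxima: b1 → 2, b2 → 4, b3 → -2.
The smallest of these is -2.

-2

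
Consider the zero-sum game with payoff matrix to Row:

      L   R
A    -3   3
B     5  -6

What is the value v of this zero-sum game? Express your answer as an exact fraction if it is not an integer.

-3/17

Row minima: A → -3, B → -6; maximin = -3.
Column maxima: L → 5, R → 3; minimax = 3.
-3 ≠ 3, so there is no saddle point; optimal play is mixed.
Let Row play A with probability p. Expected payoff against L: (-3)p + 5(1−p) = −8p + 5; against R: 3p + (-6)(1−p) = 9p − 6.
Setting these equal: −8p + 5 = 9p − 6 ⇒ −17p = -11 ⇒ p = 11/17, and the value is (-8)·(11/17) + 5 = -3/17.
For Column: with q = P(L), equating A's and B's payoffs gives −6q + 3 = 11q − 6 ⇒ q = 9/17.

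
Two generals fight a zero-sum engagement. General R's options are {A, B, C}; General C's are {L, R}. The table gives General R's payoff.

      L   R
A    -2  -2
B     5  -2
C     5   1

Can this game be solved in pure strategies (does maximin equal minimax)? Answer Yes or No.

Row minima: A → -2, B → -2, C → 1; maximin = 1.
Column maxima: L → 5, R → 1; minimax = 1.
maximin = minimax = 1, so a saddle point exists.

Yes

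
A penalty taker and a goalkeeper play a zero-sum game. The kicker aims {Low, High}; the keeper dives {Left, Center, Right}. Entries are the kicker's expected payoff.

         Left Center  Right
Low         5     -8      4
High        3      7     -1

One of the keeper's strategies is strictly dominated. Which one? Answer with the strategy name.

Right holds the kicker's payoff strictly below Left in every row: 4 < 5, -1 < 3.
So Left is strictly dominated for the keeper.

Left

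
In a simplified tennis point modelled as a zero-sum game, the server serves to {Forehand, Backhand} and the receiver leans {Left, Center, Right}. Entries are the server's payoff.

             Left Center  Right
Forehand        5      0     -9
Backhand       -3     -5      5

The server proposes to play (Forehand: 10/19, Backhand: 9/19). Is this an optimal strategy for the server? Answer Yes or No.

Yes

Against Left this mix gives (10/19)·5 + (9/19)·(-3) = 23/19.
Against Center this mix gives (10/19)·0 + (9/19)·(-5) = -45/19.
Against Right this mix gives (10/19)·(-9) + (9/19)·5 = -45/19.
All of the receiver's active replies (Center, Right) yield -45/19, and no column does worse for the server. The mix makes the receiver indifferent and guarantees -45/19, so it is optimal.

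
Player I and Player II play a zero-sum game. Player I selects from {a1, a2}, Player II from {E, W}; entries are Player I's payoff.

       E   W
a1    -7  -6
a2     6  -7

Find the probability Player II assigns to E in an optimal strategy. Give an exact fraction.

Row minima: a1 → -7, a2 → -7; maximin = -7.
Column maxima: E → 6, W → -6; minimax = -6.
-7 ≠ -6, so there is no saddle point; optimal play is mixed.
Let Player I play a1 with probability p. Expected payoff against E: (-7)p + 6(1−p) = −13p + 6; against W: (-6)p + (-7)(1−p) = p − 7.
Setting these equal: −13p + 6 = p − 7 ⇒ −14p = -13 ⇒ p = 13/14, and the value is (-13)·(13/14) + 6 = -85/14.
For Player II: with q = P(E), equating a1's and a2's payoffs gives −q − 6 = 13q − 7 ⇒ q = 1/14.

1/14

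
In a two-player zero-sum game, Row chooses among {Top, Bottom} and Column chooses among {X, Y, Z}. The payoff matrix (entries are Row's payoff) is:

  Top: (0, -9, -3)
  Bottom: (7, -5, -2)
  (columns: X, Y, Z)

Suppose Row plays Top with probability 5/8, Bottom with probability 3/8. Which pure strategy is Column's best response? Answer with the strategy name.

If Column plays X, Row's expected payoff is (5/8)·0 + (3/8)·7 = 21/8.
If Column plays Y, Row's expected payoff is (5/8)·(-9) + (3/8)·(-5) = -15/2.
If Column plays Z, Row's expected payoff is (5/8)·(-3) + (3/8)·(-2) = -21/8.
Column minimizes Row's payoff; the smallest is -15/2, so the best response is Y.

Y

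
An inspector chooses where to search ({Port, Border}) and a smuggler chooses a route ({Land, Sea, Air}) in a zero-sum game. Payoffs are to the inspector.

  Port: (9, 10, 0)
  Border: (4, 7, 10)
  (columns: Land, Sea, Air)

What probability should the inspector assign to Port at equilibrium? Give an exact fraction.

2/5

Row minima: Port → 0, Border → 4; maximin = 4.
Column maxima: Land → 9, Sea → 10, Air → 10; minimax = 9.
4 ≠ 9, so there is no saddle point; optimal play is mixed.
Sea is strictly dominated by Land (it gives the inspector strictly more in every row), so the smuggler never plays it.
On the remaining 2×2 (Port, Border vs Land, Air):
Let the inspector play Port with probability p. Expected payoff against Land: 9p + 4(1−p) = 5p + 4; against Air: 0p + 10(1−p) = −10p + 10.
Setting these equal: 5p + 4 = −10p + 10 ⇒ 15p = 6 ⇒ p = 2/5, and the value is (5)·(2/5) + 4 = 6.
For the smuggler: with q = P(Land), equating Port's and Border's payoffs gives 9q = −6q + 10 ⇒ q = 2/3.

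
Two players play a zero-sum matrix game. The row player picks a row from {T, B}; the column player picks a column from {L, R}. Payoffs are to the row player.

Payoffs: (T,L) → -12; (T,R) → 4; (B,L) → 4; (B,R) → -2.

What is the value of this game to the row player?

-4/11

Row minima: T → -12, B → -2; maximin = -2.
Column maxima: L → 4, R → 4; minimax = 4.
-2 ≠ 4, so there is no saddle point; optimal play is mixed.
Let the row player play T with probability p. Expected payoff against L: (-12)p + 4(1−p) = −16p + 4; against R: 4p + (-2)(1−p) = 6p − 2.
Setting these equal: −16p + 4 = 6p − 2 ⇒ −22p = -6 ⇒ p = 3/11, and the value is (-16)·(3/11) + 4 = -4/11.
For the column player: with q = P(L), equating T's and B's payoffs gives −16q + 4 = 6q − 2 ⇒ q = 3/11.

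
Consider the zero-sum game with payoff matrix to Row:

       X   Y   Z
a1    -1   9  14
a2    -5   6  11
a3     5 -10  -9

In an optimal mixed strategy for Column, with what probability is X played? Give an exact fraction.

Row minima: a1 → -1, a2 → -5, a3 → -10; maximin = -1.
Column maxima: X → 5, Y → 9, Z → 14; minimax = 5.
-1 ≠ 5, so there is no saddle point; optimal play is mixed.
a2 is strictly dominated by a1, so Row never plays it.
Z is strictly dominated by Y (it gives Row strictly more in every row), so Column never plays it.
On the remaining 2×2 (a1, a3 vs X, Y):
Let Row play a1 with probability p. Expected payoff against X: (-1)p + 5(1−p) = −6p + 5; against Y: 9p + (-10)(1−p) = 19p − 10.
Setting these equal: −6p + 5 = 19p − 10 ⇒ −25p = -15 ⇒ p = 3/5, and the value is (-6)·(3/5) + 5 = 7/5.
For Column: with q = P(X), equating a1's and a3's payoffs gives −10q + 9 = 15q − 10 ⇒ q = 19/25.

19/25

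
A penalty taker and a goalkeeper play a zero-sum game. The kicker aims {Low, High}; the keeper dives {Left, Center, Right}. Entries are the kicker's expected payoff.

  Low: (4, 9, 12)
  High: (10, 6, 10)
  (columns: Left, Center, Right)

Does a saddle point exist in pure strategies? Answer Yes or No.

No

Row minima: Low → 4, High → 6; maximin = 6.
Column maxima: Left → 10, Center → 9, Right → 12; minimax = 9.
6 ≠ 9, so no pure-strategy equilibrium exists.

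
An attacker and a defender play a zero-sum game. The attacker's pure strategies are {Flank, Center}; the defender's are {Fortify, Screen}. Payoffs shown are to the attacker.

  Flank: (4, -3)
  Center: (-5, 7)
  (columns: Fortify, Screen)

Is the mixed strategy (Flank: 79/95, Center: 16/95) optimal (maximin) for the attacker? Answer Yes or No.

No

Against Fortify this mix gives (79/95)·4 + (16/95)·(-5) = 236/95.
Against Screen this mix gives (79/95)·(-3) + (16/95)·7 = -25/19.
The defender will play Screen, holding the attacker to -25/19. Shifting weight toward the row that does better against Screen would raise this floor (the equalizing mix achieves 13/19 against both Screen and Fortify), so the proposed strategy is not optimal.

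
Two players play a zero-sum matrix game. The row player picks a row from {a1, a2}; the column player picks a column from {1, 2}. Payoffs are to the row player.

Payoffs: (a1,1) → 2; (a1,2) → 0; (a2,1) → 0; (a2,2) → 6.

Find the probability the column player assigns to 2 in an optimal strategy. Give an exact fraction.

Row minima: a1 → 0, a2 → 0; maximin = 0.
Column maxima: 1 → 2, 2 → 6; minimax = 2.
0 ≠ 2, so there is no saddle point; optimal play is mixed.
Let the row player play a1 with probability p. Expected payoff against 1: 2p + 0(1−p) = 2p; against 2: 0p + 6(1−p) = −6p + 6.
Setting these equal: 2p = −6p + 6 ⇒ 8p = 6 ⇒ p = 3/4, and the value is (2)·(3/4) = 3/2.
For the column player: with q = P(1), equating a1's and a2's payoffs gives 2q = −6q + 6 ⇒ q = 3/4.

1/4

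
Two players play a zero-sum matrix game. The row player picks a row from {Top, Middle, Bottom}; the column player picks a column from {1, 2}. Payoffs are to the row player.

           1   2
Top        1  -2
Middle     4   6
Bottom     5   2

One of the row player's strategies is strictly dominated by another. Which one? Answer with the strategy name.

Middle gives a strictly higher payoff than Top against every column: 4 > 1, 6 > -2.
So Top is strictly dominated and the row player never plays it.

Top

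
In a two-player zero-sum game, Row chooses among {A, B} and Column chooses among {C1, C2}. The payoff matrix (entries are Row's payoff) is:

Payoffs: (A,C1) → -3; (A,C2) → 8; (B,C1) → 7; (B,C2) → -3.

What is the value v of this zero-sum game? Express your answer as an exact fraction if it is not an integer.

Row minima: A → -3, B → -3; maximin = -3.
Column maxima: C1 → 7, C2 → 8; minimax = 7.
-3 ≠ 7, so there is no saddle point; optimal play is mixed.
Let Row play A with probability p. Expected payoff against C1: (-3)p + 7(1−p) = −10p + 7; against C2: 8p + (-3)(1−p) = 11p − 3.
Setting these equal: −10p + 7 = 11p − 3 ⇒ −21p = -10 ⇒ p = 10/21, and the value is (-10)·(10/21) + 7 = 47/21.
For Column: with q = P(C1), equating A's and B's payoffs gives −11q + 8 = 10q − 3 ⇒ q = 11/21.

47/21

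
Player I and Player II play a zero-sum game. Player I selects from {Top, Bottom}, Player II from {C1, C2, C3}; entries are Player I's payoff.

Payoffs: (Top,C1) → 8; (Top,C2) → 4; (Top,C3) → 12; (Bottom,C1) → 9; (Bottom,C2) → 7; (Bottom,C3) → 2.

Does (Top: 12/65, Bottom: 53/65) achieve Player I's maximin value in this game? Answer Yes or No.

No

Against C1 this mix gives (12/65)·8 + (53/65)·9 = 573/65.
Against C2 this mix gives (12/65)·4 + (53/65)·7 = 419/65.
Against C3 this mix gives (12/65)·12 + (53/65)·2 = 50/13.
Player II will play C3, holding Player I to 50/13. Shifting weight toward the row that does better against C3 would raise this floor (the equalizing mix achieves 76/13 against both C3 and C2), so the proposed strategy is not optimal.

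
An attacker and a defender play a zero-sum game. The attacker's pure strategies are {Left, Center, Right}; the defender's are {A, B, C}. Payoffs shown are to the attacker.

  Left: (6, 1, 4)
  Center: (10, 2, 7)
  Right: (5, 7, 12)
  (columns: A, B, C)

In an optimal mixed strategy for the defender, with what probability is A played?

Row minima: Left → 1, Center → 2, Right → 5; maximin = 5.
Column maxima: A → 10, B → 7, C → 12; minimax = 7.
5 ≠ 7, so there is no saddle point; optimal play is mixed.
Left is strictly dominated by Center, so the attacker never plays it.
C is strictly dominated by B (it gives the attacker strictly more in every row), so the defender never plays it.
On the remaining 2×2 (Center, Right vs A, B):
Let the attacker play Center with probability p. Expected payoff against A: 10p + 5(1−p) = 5p + 5; against B: 2p + 7(1−p) = −5p + 7.
Setting these equal: 5p + 5 = −5p + 7 ⇒ 10p = 2 ⇒ p = 1/5, and the value is (5)·(1/5) + 5 = 6.
For the defender: with q = P(A), equating Center's and Right's payoffs gives 8q + 2 = −2q + 7 ⇒ q = 1/2.

1/2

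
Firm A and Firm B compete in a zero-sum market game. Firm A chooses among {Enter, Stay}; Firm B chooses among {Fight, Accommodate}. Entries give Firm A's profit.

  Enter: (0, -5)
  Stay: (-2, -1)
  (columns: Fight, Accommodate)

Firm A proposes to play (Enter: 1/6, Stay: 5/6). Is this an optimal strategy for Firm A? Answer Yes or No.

Yes

Against Fight this mix gives (1/6)·0 + (5/6)·(-2) = -5/3.
Against Accommodate this mix gives (1/6)·(-5) + (5/6)·(-1) = -5/3.
All of Firm B's active replies (Fight, Accommodate) yield -5/3, and no column does worse for Firm A. The mix makes Firm B indifferent and guarantees -5/3, so it is optimal.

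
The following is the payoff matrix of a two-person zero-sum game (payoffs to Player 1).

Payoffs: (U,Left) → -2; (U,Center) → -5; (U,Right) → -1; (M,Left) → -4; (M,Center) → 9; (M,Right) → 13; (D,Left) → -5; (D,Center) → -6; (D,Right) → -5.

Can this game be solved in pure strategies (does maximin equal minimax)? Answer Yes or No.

Row minima: U → -5, M → -4, D → -6; maximin = -4.
Column maxima: Left → -2, Center → 9, Right → 13; minimax = -2.
-4 ≠ -2, so no pure-strategy equilibrium exists.

No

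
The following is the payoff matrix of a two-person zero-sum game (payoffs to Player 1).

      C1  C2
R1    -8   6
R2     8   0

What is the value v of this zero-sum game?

24/11

Row minima: R1 → -8, R2 → 0; maximin = 0.
Column maxima: C1 → 8, C2 → 6; minimax = 6.
0 ≠ 6, so there is no saddle point; optimal play is mixed.
Let Player 1 play R1 with probability p. Expected payoff against C1: (-8)p + 8(1−p) = −16p + 8; against C2: 6p + 0(1−p) = 6p.
Setting these equal: −16p + 8 = 6p ⇒ −22p = -8 ⇒ p = 4/11, and the value is (-16)·(4/11) + 8 = 24/11.
For Player 2: with q = P(C1), equating R1's and R2's payoffs gives −14q + 6 = 8q ⇒ q = 3/11.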